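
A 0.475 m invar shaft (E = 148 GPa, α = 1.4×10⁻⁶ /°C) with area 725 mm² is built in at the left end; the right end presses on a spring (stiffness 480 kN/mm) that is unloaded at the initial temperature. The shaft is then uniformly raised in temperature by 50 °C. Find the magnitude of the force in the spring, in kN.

The unrestrained thermal change is αΔT L = 1.4×10⁻⁶ × 50 × 475 = 0.03325 mm.
Let P be the compressive force at the spring. The shaft shortens elastically by PL/(AE) and the spring compresses by P/k; together these equal δ_free.
P [ L/(AE) + 1/k ] = δ_free → P [ 475/(725×148×10³) + 1/(480×10³) ] = 0.03325.
P = 0.03325 / 6.51×10⁻⁶ = 5107 N.

P ≈ 5.11 kN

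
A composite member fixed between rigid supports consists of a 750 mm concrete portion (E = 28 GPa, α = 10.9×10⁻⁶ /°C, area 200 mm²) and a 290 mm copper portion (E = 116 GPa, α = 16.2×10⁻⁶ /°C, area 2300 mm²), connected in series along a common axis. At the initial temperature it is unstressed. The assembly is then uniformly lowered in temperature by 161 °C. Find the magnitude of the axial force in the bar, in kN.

If the supports were absent, the total length change would be Σ αᵢΔT Lᵢ = 10.9×10⁻⁶×161×750 + 16.2×10⁻⁶×161×290 = 2.073 mm.
Since the ends are fixed, an axial force P builds up, equal in every segment, with P · Σ Lᵢ/(AᵢEᵢ) = δ_free.
The series flexibility is Σ Lᵢ/(AᵢEᵢ) = 750/(200×28×10³) + 290/(2300×116×10³) = 0.000135 mm/N.
P = 2.073 / 0.000135 = 15350 N = 15.35 kN, tensile.

P ≈ 15.4 kN (tensile)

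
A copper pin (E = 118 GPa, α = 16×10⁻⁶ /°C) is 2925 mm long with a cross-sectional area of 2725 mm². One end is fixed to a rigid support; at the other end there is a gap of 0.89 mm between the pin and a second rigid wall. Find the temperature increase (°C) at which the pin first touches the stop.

The gap closes when αΔT L = 0.89 mm, since the pin is still unstressed at that instant.
ΔT = 0.89 / (16×10⁻⁶ × 2925) = 19.02 °C.

ΔT ≈ 19 °C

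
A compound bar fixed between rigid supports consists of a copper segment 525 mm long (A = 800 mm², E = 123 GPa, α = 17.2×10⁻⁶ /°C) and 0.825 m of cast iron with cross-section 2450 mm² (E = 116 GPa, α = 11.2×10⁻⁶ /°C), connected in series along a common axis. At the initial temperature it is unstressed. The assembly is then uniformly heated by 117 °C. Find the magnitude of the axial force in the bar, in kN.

P ≈ 259 kN (compressive)

Free thermal expansion of the whole bar: Σ αᵢΔT Lᵢ = 17.2×10⁻⁶×117×525 + 11.2×10⁻⁶×117×825 = 2.138 mm.
Since the ends are fixed, an axial force P builds up, equal in every segment, with P · Σ Lᵢ/(AᵢEᵢ) = δ_free.
Σ Lᵢ/(AᵢEᵢ) = 525/(800×123×10³) + 825/(2450×116×10³) = 8.238×10⁻⁶ mm/N.
Hence P = δ_free / Σ(L/AE) = 2.138/8.238×10⁻⁶ = 259.5 kN (compressive).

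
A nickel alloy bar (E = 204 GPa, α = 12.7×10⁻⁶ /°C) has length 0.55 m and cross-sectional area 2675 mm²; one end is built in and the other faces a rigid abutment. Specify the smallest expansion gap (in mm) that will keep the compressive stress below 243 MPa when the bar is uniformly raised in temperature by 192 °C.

g ≈ 0.686 mm

With no wall the bar would lengthen by αΔT L = 12.7×10⁻⁶ × 192 × 550 = 1.341 mm.
At the allowable stress the elastic shortening the wall may impose is σL/E = 243 × 550 / (204×10³) = 0.6551 mm.
The gap must absorb the remainder: g_min = 1.341 − 0.6551 = 0.686 mm.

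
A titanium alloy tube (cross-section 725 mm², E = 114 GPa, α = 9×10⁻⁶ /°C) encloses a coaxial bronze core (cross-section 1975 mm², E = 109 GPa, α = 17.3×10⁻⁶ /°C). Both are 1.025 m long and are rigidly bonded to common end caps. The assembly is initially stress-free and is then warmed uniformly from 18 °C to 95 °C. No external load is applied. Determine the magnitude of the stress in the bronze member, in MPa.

Both members must finish at the same length. With the larger α, the bronze tends to over-expand; the plates restrain it, putting the bronze in compression and the titanium alloy in tension. With no external load the two internal forces are equal and opposite, magnitude P.
Equating the net (thermal + elastic) strains gives |α₁ − α₂|·ΔT = P·[1/(A₁E₁) + 1/(A₂E₂)].
|α₁ − α₂|·ΔT = 8.3×10⁻⁶ × 77 = 0.0006391.
1/(A₁E₁) + 1/(A₂E₂) = 1/(725×114×10³) + 1/(1975×109×10³) = 1.674×10⁻⁸ N⁻¹.
P = 0.0006391 / 1.674×10⁻⁸ = 38170 N = 38.17 kN.
σ_{bronze} = P/A₂ = 38170/1975 = 19.33 MPa, compressive.

σ ≈ 19.3 MPa (compressive)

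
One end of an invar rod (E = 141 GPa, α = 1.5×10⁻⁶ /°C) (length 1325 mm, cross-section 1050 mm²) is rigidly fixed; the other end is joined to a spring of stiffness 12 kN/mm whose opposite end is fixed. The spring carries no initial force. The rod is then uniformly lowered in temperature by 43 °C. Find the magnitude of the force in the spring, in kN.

P ≈ 0.926 kN

If the spring were absent the rod would shorten by αΔT L = 1.5×10⁻⁶ × 43 × 1325 = 0.08546 mm.
With a force P in the spring, the elastic change of the rod is PL/(AE) and that of the spring is P/k; compatibility requires their sum to equal δ_free.
So P = δ_free / [L/(AE) + 1/k] = 0.08546 / [ 1325/(1050×141×10³) + 1/(12×10³) ].
P = 0.08546 / 9.228×10⁻⁵ = 926.1 N.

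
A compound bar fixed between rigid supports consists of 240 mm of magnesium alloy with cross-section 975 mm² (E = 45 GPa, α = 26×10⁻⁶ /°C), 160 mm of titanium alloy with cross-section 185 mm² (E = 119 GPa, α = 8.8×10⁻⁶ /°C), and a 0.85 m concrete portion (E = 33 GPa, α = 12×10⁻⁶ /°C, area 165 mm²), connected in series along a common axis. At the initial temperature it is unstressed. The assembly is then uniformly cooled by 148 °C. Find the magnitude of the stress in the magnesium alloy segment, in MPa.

If the supports were absent, the total length change would be Σ αᵢΔT Lᵢ = 26×10⁻⁶×148×240 + 8.8×10⁻⁶×148×160 + 12×10⁻⁶×148×850 = 2.642 mm.
Since the ends are fixed, an axial force P builds up, equal in every segment, with P · Σ Lᵢ/(AᵢEᵢ) = δ_free.
Σ Lᵢ/(AᵢEᵢ) = 240/(975×45×10³) + 160/(185×119×10³) + 850/(165×33×10³) = 0.0001688 mm/N.
So P = 2.642 / 0.0001688 = 15.64 kN, tensile.
σ_{magnesium alloy} = P / A = 15640 / 975 = 16.05 MPa.

σ ≈ 16 MPa (tensile)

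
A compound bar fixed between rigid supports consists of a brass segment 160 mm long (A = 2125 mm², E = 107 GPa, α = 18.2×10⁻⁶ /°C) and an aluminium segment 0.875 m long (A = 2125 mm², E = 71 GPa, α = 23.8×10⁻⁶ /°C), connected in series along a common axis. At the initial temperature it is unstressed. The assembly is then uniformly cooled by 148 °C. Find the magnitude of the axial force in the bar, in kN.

If the supports were absent, the total length change would be Σ αᵢΔT Lᵢ = 18.2×10⁻⁶×148×160 + 23.8×10⁻⁶×148×875 = 3.513 mm.
The walls prevent any net length change, so an axial force P (same in every segment) develops. Compatibility: P · Σ Lᵢ/(AᵢEᵢ) = δ_free.
The series flexibility is Σ Lᵢ/(AᵢEᵢ) = 160/(2125×107×10³) + 875/(2125×71×10³) = 6.503×10⁻⁶ mm/N.
So P = 3.513 / 6.503×10⁻⁶ = 540.2 kN, tensile.

P ≈ 540 kN (tensile)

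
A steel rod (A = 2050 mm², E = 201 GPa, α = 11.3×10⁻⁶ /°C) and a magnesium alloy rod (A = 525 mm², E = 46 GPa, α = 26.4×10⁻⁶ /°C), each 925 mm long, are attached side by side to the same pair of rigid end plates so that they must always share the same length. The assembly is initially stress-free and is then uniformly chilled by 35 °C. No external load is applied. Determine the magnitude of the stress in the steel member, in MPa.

σ ≈ 5.88 MPa (compressive)

The magnesium alloy has the larger α, so on cooling it would change length more than the steel if both were free. The rigid plates force a common final length, so the magnesium alloy is put into tension and the steel into compression, with equal and opposite forces P (no external load).
Equating the net (thermal + elastic) strains gives |α₁ − α₂|·ΔT = P·[1/(A₁E₁) + 1/(A₂E₂)].
|α₁ − α₂|·ΔT = 15.1×10⁻⁶ × 35 = 0.0005285.
1/(A₁E₁) + 1/(A₂E₂) = 1/(2050×201×10³) + 1/(525×46×10³) = 4.383×10⁻⁸ N⁻¹.
P = 0.0005285 / 4.383×10⁻⁸ = 12060 N = 12.06 kN.
σ_{steel} = P/A₁ = 12060/2050 = 5.881 MPa, compressive.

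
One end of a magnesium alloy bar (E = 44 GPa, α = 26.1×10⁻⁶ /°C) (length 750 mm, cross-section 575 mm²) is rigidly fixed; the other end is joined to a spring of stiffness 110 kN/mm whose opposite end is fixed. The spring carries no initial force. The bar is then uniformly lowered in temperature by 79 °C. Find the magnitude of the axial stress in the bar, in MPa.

σ ≈ 69.4 MPa (tensile)

If the spring were absent the bar would shorten by αΔT L = 26.1×10⁻⁶ × 79 × 750 = 1.546 mm.
Let P be the tensile force in the spring. The bar extends elastically by PL/(AE) and the spring stretches by P/k; together these equal δ_free.
P [ L/(AE) + 1/k ] = δ_free → P [ 750/(575×44×10³) + 1/(110×10³) ] = 1.546.
P = 1.546 / 3.874×10⁻⁵ = 39920 N.
σ = P/A = 39920/575 = 69.43 MPa.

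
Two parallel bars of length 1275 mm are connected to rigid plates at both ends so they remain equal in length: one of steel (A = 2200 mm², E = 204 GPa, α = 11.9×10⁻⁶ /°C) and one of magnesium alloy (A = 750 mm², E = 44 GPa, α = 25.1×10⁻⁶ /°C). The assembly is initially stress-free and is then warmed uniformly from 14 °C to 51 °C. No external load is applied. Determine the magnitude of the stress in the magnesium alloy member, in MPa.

Equilibrium of a rigid end plate with no external load gives equal and opposite internal forces ±P in the two members. Since α_{magnesium alloy} > α_{steel}, heating drives the magnesium alloy into compression and the steel into tension.
Setting the final lengths equal and cancelling L: (α₁ − α₂)ΔT = P/(A₁E₁) + P/(A₂E₂).
|α₁ − α₂|·ΔT = 13.2×10⁻⁶ × 37 = 0.0004884.
1/(A₁E₁) + 1/(A₂E₂) = 1/(2200×204×10³) + 1/(750×44×10³) = 3.253×10⁻⁸ N⁻¹.
So P = 0.0004884 / 3.253×10⁻⁸ = 15.01 kN.
σ_{magnesium alloy} = P/A₂ = 15010/750 = 20.02 MPa, compressive.

σ ≈ 20 MPa (compressive)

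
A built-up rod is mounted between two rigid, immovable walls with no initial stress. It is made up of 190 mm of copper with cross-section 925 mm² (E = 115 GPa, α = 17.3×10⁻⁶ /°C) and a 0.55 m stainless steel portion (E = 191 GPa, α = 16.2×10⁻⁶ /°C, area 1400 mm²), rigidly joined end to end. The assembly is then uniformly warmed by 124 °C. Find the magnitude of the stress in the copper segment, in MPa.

σ ≈ 425 MPa (compressive)

If the supports were absent, the total length change would be Σ αᵢΔT Lᵢ = 17.3×10⁻⁶×124×190 + 16.2×10⁻⁶×124×550 = 1.512 mm.
The walls prevent any net length change, so an axial force P (same in every segment) develops. Compatibility: P · Σ Lᵢ/(AᵢEᵢ) = δ_free.
The series flexibility is Σ Lᵢ/(AᵢEᵢ) = 190/(925×115×10³) + 550/(1400×191×10³) = 3.843×10⁻⁶ mm/N.
Hence P = δ_free / Σ(L/AE) = 1.512/3.843×10⁻⁶ = 393.6 kN (compressive).
σ_{copper} = P / A = 393600 / 925 = 425.5 MPa.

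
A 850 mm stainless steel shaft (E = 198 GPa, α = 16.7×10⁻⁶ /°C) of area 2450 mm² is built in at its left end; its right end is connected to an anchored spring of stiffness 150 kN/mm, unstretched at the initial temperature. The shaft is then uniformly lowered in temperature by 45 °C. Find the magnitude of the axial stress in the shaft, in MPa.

The unrestrained thermal change is αΔT L = 16.7×10⁻⁶ × 45 × 850 = 0.6388 mm.
With a force P in the spring, the elastic change of the shaft is PL/(AE) and that of the spring is P/k; compatibility requires their sum to equal δ_free.
P [ L/(AE) + 1/k ] = δ_free → P [ 850/(2450×198×10³) + 1/(150×10³) ] = 0.6388.
P = 0.6388 / 8.419×10⁻⁶ = 75870 N.
σ = P/A = 75870/2450 = 30.97 MPa.

σ ≈ 31 MPa (tensile)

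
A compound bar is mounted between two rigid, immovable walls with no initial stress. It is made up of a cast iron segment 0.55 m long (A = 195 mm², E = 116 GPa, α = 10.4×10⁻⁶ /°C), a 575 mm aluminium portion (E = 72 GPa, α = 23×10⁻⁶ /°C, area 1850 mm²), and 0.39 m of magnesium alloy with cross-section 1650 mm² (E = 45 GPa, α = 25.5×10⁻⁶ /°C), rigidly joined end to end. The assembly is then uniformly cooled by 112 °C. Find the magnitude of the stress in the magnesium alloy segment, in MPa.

σ ≈ 57.9 MPa (tensile)

Free thermal contraction of the whole bar: Σ αᵢΔT Lᵢ = 10.4×10⁻⁶×112×550 + 23×10⁻⁶×112×575 + 25.5×10⁻⁶×112×390 = 3.236 mm.
Since the ends are fixed, an axial force P builds up, equal in every segment, with P · Σ Lᵢ/(AᵢEᵢ) = δ_free.
Σ Lᵢ/(AᵢEᵢ) = 550/(195×116×10³) + 575/(1850×72×10³) + 390/(1650×45×10³) = 3.388×10⁻⁵ mm/N.
P = 3.236 / 3.388×10⁻⁵ = 95490 N = 95.49 kN, tensile.
σ_{magnesium alloy} = P / A = 95490 / 1650 = 57.87 MPa.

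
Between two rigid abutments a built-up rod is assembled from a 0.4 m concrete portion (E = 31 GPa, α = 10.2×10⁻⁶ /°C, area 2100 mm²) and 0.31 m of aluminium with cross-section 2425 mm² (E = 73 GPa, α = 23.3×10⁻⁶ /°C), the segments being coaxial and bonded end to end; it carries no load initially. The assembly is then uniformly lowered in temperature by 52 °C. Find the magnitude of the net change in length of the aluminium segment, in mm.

|ΔL| ≈ 0.245 mm

Free thermal contraction of the whole bar: Σ αᵢΔT Lᵢ = 10.2×10⁻⁶×52×400 + 23.3×10⁻⁶×52×310 = 0.5878 mm.
Since the ends are fixed, an axial force P builds up, equal in every segment, with P · Σ Lᵢ/(AᵢEᵢ) = δ_free.
Σ Lᵢ/(AᵢEᵢ) = 400/(2100×31×10³) + 310/(2425×73×10³) = 7.896×10⁻⁶ mm/N.
Hence P = δ_free / Σ(L/AE) = 0.5878/7.896×10⁻⁶ = 74.44 kN (tensile).
For the aluminium segment, free thermal change = 23.3×10⁻⁶×52×310 = 0.3756 mm and elastic change from P = 74440×310/(2425×73×10³) = 0.1304 mm; these oppose, so the net change is 0.245 mm (segment shortens).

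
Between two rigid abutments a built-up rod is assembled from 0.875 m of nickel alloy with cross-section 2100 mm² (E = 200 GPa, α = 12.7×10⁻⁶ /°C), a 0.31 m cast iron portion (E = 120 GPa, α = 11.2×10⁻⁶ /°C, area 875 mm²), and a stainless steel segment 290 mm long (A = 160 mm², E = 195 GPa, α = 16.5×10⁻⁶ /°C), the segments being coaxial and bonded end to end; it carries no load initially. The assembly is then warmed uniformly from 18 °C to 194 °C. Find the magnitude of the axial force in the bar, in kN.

With the walls removed the bar would change length by δ_free = Σ αᵢΔT Lᵢ = 12.7×10⁻⁶×176×875 + 11.2×10⁻⁶×176×310 + 16.5×10⁻⁶×176×290 = 3.409 mm.
Since the ends are fixed, an axial force P builds up, equal in every segment, with P · Σ Lᵢ/(AᵢEᵢ) = δ_free.
Σ Lᵢ/(AᵢEᵢ) = 875/(2100×200×10³) + 310/(875×120×10³) + 290/(160×195×10³) = 1.433×10⁻⁵ mm/N.
So P = 3.409 / 1.433×10⁻⁵ = 237.9 kN, compressive.

P ≈ 238 kN (compressive)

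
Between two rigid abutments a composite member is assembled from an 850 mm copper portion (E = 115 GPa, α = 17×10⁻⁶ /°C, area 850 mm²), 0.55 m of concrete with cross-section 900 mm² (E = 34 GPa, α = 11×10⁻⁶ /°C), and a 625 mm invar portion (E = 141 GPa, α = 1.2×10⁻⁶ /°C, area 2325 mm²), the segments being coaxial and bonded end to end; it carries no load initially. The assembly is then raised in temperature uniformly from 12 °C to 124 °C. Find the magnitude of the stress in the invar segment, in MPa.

σ ≈ 35.8 MPa (compressive)

If the supports were absent, the total length change would be Σ αᵢΔT Lᵢ = 17×10⁻⁶×112×850 + 11×10⁻⁶×112×550 + 1.2×10⁻⁶×112×625 = 2.38 mm.
Since the ends are fixed, an axial force P builds up, equal in every segment, with P · Σ Lᵢ/(AᵢEᵢ) = δ_free.
Σ Lᵢ/(AᵢEᵢ) = 850/(850×115×10³) + 550/(900×34×10³) + 625/(2325×141×10³) = 2.858×10⁻⁵ mm/N.
P = 2.38 / 2.858×10⁻⁵ = 83290 N = 83.29 kN, compressive.
σ_{invar} = P / A = 83290 / 2325 = 35.82 MPa.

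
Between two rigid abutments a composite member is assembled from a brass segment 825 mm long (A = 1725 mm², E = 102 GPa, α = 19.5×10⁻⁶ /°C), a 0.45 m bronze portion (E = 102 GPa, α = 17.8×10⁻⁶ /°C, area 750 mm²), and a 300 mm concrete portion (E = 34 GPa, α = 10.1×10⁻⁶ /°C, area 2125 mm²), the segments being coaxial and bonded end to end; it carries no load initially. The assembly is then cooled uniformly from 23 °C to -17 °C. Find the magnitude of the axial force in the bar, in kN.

If the supports were absent, the total length change would be Σ αᵢΔT Lᵢ = 19.5×10⁻⁶×40×825 + 17.8×10⁻⁶×40×450 + 10.1×10⁻⁶×40×300 = 1.085 mm.
The walls prevent any net length change, so an axial force P (same in every segment) develops. Compatibility: P · Σ Lᵢ/(AᵢEᵢ) = δ_free.
The series flexibility is Σ Lᵢ/(AᵢEᵢ) = 825/(1725×102×10³) + 450/(750×102×10³) + 300/(2125×34×10³) = 1.472×10⁻⁵ mm/N.
P = 1.085 / 1.472×10⁻⁵ = 73700 N = 73.7 kN, tensile.

P ≈ 73.7 kN (tensile)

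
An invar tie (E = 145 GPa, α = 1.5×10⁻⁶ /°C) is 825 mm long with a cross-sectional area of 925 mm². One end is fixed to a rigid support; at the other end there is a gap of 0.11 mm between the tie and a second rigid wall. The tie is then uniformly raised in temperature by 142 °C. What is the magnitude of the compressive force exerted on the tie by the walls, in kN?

P ≈ 10.7 kN

If the wall were absent the tie would grow by αΔT L = 1.5×10⁻⁶ × 142 × 825 = 0.1757 mm.
After closing the 0.11 mm clearance, 0.1757 − 0.11 = 0.06572 mm of expansion remains to be suppressed by the wall.
That suppressed elongation corresponds to σ = E·Δ/L = 145×10³ × 0.06572/825 = 11.55 MPa.
P = σA = 11.55 × 925 = 10.69 kN.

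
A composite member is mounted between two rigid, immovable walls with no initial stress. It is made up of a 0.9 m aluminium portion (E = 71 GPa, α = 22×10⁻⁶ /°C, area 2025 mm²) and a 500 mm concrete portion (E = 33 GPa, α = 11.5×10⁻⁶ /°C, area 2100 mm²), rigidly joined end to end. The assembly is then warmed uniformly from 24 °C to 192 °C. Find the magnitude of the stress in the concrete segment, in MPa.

Free thermal expansion of the whole bar: Σ αᵢΔT Lᵢ = 22×10⁻⁶×168×900 + 11.5×10⁻⁶×168×500 = 4.292 mm.
Since the ends are fixed, an axial force P builds up, equal in every segment, with P · Σ Lᵢ/(AᵢEᵢ) = δ_free.
Σ Lᵢ/(AᵢEᵢ) = 900/(2025×71×10³) + 500/(2100×33×10³) = 1.347×10⁻⁵ mm/N.
So P = 4.292 / 1.347×10⁻⁵ = 318.6 kN, compressive.
σ_{concrete} = P / A = 318600 / 2100 = 151.7 MPa.

σ ≈ 152 MPa (compressive)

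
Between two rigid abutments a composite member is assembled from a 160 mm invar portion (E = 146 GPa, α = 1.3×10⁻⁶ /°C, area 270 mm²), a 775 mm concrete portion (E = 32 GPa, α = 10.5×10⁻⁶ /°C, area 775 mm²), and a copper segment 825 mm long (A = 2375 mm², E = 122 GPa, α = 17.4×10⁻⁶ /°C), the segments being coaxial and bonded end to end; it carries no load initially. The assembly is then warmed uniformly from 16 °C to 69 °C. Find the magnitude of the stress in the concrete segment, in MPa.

σ ≈ 40.7 MPa (compressive)

With the walls removed the bar would change length by δ_free = Σ αᵢΔT Lᵢ = 1.3×10⁻⁶×53×160 + 10.5×10⁻⁶×53×775 + 17.4×10⁻⁶×53×825 = 1.203 mm.
The walls prevent any net length change, so an axial force P (same in every segment) develops. Compatibility: P · Σ Lᵢ/(AᵢEᵢ) = δ_free.
Σ Lᵢ/(AᵢEᵢ) = 160/(270×146×10³) + 775/(775×32×10³) + 825/(2375×122×10³) = 3.816×10⁻⁵ mm/N.
P = 1.203 / 3.816×10⁻⁵ = 31530 N = 31.53 kN, compressive.
σ_{concrete} = P / A = 31530 / 775 = 40.69 MPa.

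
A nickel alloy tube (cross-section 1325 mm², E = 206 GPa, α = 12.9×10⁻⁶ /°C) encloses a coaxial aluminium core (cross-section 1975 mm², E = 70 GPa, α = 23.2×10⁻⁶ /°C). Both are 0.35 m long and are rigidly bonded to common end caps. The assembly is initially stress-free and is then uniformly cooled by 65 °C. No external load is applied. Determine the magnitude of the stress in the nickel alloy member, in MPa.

σ ≈ 46.4 MPa (compressive)

The aluminium has the larger α, so on cooling it would change length more than the nickel alloy if both were free. The rigid plates force a common final length, so the aluminium is put into tension and the nickel alloy into compression, with equal and opposite forces P (no external load).
Equating the net (thermal + elastic) strains gives |α₁ − α₂|·ΔT = P·[1/(A₁E₁) + 1/(A₂E₂)].
|α₁ − α₂|·ΔT = 10.3×10⁻⁶ × 65 = 0.0006695.
1/(A₁E₁) + 1/(A₂E₂) = 1/(1325×206×10³) + 1/(1975×70×10³) = 1.09×10⁻⁸ N⁻¹.
P = 0.0006695 / 1.09×10⁻⁸ = 61440 N = 61.44 kN.
σ_{nickel alloy} = P/A₁ = 61440/1325 = 46.37 MPa, compressive.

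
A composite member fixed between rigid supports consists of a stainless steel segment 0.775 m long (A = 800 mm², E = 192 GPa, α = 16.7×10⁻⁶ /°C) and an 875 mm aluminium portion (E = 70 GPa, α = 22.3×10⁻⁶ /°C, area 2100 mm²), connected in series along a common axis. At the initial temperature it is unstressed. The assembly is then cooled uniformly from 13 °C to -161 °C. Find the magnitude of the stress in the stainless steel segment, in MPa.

σ ≈ 642 MPa (tensile)

With the walls removed the bar would change length by δ_free = Σ αᵢΔT Lᵢ = 16.7×10⁻⁶×174×775 + 22.3×10⁻⁶×174×875 = 5.647 mm.
The rigid supports impose zero overall length change; the single axial force P common to all segments must satisfy P Σ Lᵢ/(AᵢEᵢ) = δ_free.
Σ Lᵢ/(AᵢEᵢ) = 775/(800×192×10³) + 875/(2100×70×10³) = 1.1×10⁻⁵ mm/N.
Hence P = δ_free / Σ(L/AE) = 5.647/1.1×10⁻⁵ = 513.5 kN (tensile).
σ_{stainless steel} = P / A = 513500 / 800 = 641.8 MPa.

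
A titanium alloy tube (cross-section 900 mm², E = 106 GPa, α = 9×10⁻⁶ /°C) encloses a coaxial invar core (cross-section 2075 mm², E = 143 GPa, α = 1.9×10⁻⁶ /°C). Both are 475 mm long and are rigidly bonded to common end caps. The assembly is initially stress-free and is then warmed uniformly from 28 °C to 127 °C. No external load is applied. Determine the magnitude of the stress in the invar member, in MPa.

Equilibrium of a rigid end plate with no external load gives equal and opposite internal forces ±P in the two members. Since α_{titanium alloy} > α_{invar}, heating drives the titanium alloy into compression and the invar into tension.
Compatibility of the two members (thermal + elastic change equal): (α₁ − α₂)ΔT = P·[1/(A₁E₁) + 1/(A₂E₂)].
|α₁ − α₂|·ΔT = 7.1×10⁻⁶ × 99 = 0.0007029.
1/(A₁E₁) + 1/(A₂E₂) = 1/(900×106×10³) + 1/(2075×143×10³) = 1.385×10⁻⁸ N⁻¹.
P = 0.0007029 / 1.385×10⁻⁸ = 50740 N = 50.74 kN.
σ_{invar} = P/A₂ = 50740/2075 = 24.45 MPa, tensile.

σ ≈ 24.5 MPa (tensile)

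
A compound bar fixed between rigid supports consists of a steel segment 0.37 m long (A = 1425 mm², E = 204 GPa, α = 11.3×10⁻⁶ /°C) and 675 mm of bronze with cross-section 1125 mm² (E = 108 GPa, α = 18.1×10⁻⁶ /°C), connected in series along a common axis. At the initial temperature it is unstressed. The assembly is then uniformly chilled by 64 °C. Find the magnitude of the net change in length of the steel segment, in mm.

|ΔL| ≈ 0.072 mm

If the supports were absent, the total length change would be Σ αᵢΔT Lᵢ = 11.3×10⁻⁶×64×370 + 18.1×10⁻⁶×64×675 = 1.05 mm.
The rigid supports impose zero overall length change; the single axial force P common to all segments must satisfy P Σ Lᵢ/(AᵢEᵢ) = δ_free.
The series flexibility is Σ Lᵢ/(AᵢEᵢ) = 370/(1425×204×10³) + 675/(1125×108×10³) = 6.828×10⁻⁶ mm/N.
Hence P = δ_free / Σ(L/AE) = 1.05/6.828×10⁻⁶ = 153.7 kN (tensile).
For the steel segment, free thermal change = 11.3×10⁻⁶×64×370 = 0.2676 mm and elastic change from P = 153700×370/(1425×204×10³) = 0.1956 mm; these oppose, so the net change is 0.072 mm (segment shortens).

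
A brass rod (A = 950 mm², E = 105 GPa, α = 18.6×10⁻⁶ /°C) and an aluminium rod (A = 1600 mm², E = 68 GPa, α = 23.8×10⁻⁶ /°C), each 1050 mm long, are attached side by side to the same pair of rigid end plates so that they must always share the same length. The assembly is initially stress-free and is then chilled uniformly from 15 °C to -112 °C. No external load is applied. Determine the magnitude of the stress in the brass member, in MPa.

The aluminium has the larger α, so on cooling it would change length more than the brass if both were free. The rigid plates force a common final length, so the aluminium is put into tension and the brass into compression, with equal and opposite forces P (no external load).
Setting the final lengths equal and cancelling L: (α₁ − α₂)ΔT = P/(A₁E₁) + P/(A₂E₂).
|α₁ − α₂|·ΔT = 5.2×10⁻⁶ × 127 = 0.0006604.
1/(A₁E₁) + 1/(A₂E₂) = 1/(950×105×10³) + 1/(1600×68×10³) = 1.922×10⁻⁸ N⁻¹.
P = 0.0006604 / 1.922×10⁻⁸ = 34370 N = 34.37 kN.
σ_{brass} = P/A₁ = 34370/950 = 36.18 MPa, compressive.

σ ≈ 36.2 MPa (compressive)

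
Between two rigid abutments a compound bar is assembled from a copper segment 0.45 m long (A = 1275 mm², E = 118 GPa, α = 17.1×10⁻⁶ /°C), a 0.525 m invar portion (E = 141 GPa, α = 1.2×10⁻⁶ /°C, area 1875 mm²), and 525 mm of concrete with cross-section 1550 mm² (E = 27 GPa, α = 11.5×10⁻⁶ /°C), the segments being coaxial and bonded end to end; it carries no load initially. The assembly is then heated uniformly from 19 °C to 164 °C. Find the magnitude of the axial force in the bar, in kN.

If the supports were absent, the total length change would be Σ αᵢΔT Lᵢ = 17.1×10⁻⁶×145×450 + 1.2×10⁻⁶×145×525 + 11.5×10⁻⁶×145×525 = 2.083 mm.
The walls prevent any net length change, so an axial force P (same in every segment) develops. Compatibility: P · Σ Lᵢ/(AᵢEᵢ) = δ_free.
Σ Lᵢ/(AᵢEᵢ) = 450/(1275×118×10³) + 525/(1875×141×10³) + 525/(1550×27×10³) = 1.752×10⁻⁵ mm/N.
So P = 2.083 / 1.752×10⁻⁵ = 118.9 kN, compressive.

P ≈ 119 kN (compressive)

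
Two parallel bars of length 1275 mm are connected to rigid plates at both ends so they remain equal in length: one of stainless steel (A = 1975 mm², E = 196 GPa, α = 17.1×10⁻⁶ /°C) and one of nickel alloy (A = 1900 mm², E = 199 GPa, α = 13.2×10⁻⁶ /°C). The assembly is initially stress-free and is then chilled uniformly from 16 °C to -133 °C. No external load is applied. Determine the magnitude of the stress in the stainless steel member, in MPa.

σ ≈ 56.3 MPa (tensile)

The stainless steel has the larger α, so on cooling it would change length more than the nickel alloy if both were free. The rigid plates force a common final length, so the stainless steel is put into tension and the nickel alloy into compression, with equal and opposite forces P (no external load).
Equating the net (thermal + elastic) strains gives |α₁ − α₂|·ΔT = P·[1/(A₁E₁) + 1/(A₂E₂)].
|α₁ − α₂|·ΔT = 3.9×10⁻⁶ × 149 = 0.0005811.
1/(A₁E₁) + 1/(A₂E₂) = 1/(1975×196×10³) + 1/(1900×199×10³) = 5.228×10⁻⁹ N⁻¹.
So P = 0.0005811 / 5.228×10⁻⁹ = 111.1 kN.
σ_{stainless steel} = P/A₁ = 111100/1975 = 56.28 MPa, tensile.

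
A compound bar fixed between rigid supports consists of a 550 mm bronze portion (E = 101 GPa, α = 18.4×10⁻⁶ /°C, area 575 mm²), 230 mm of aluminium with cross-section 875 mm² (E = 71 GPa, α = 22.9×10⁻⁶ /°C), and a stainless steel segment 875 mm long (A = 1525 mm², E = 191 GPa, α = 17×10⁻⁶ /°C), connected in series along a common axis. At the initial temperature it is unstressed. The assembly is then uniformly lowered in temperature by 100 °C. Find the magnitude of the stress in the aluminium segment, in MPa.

Free thermal contraction of the whole bar: Σ αᵢΔT Lᵢ = 18.4×10⁻⁶×100×550 + 22.9×10⁻⁶×100×230 + 17×10⁻⁶×100×875 = 3.026 mm.
The rigid supports impose zero overall length change; the single axial force P common to all segments must satisfy P Σ Lᵢ/(AᵢEᵢ) = δ_free.
Σ Lᵢ/(AᵢEᵢ) = 550/(575×101×10³) + 230/(875×71×10³) + 875/(1525×191×10³) = 1.618×10⁻⁵ mm/N.
Hence P = δ_free / Σ(L/AE) = 3.026/1.618×10⁻⁵ = 187.1 kN (tensile).
σ_{aluminium} = P / A = 187100 / 875 = 213.8 MPa.

σ ≈ 214 MPa (tensile)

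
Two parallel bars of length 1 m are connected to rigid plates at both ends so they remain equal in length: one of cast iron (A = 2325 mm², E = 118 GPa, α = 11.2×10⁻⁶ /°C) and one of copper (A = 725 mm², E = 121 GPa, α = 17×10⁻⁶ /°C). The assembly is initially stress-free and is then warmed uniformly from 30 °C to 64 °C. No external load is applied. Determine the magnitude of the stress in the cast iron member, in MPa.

The copper has the larger α, so on heating it would change length more than the cast iron if both were free. The rigid plates force a common final length, so the copper is put into compression and the cast iron into tension, with equal and opposite forces P (no external load).
Setting the final lengths equal and cancelling L: (α₁ − α₂)ΔT = P/(A₁E₁) + P/(A₂E₂).
|α₁ − α₂|·ΔT = 5.8×10⁻⁶ × 34 = 0.0001972.
1/(A₁E₁) + 1/(A₂E₂) = 1/(2325×118×10³) + 1/(725×121×10³) = 1.504×10⁻⁸ N⁻¹.
So P = 0.0001972 / 1.504×10⁻⁸ = 13.11 kN.
σ_{cast iron} = P/A₁ = 13110/2325 = 5.638 MPa, tensile.

σ ≈ 5.64 MPa (tensile)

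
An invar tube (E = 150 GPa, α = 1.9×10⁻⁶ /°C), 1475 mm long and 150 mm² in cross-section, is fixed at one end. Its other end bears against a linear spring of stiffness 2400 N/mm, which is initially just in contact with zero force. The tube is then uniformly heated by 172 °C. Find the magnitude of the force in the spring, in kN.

If the spring were absent the tube would lengthen by αΔT L = 1.9×10⁻⁶ × 172 × 1475 = 0.482 mm.
Let P be the compressive force at the spring. The tube shortens elastically by PL/(AE) and the spring compresses by P/k; together these equal δ_free.
P [ L/(AE) + 1/k ] = δ_free → P [ 1475/(150×150×10³) + 1/(2400) ] = 0.482.
P = 0.482 / 0.0004822 = 999.6 N.

P ≈ 1 kN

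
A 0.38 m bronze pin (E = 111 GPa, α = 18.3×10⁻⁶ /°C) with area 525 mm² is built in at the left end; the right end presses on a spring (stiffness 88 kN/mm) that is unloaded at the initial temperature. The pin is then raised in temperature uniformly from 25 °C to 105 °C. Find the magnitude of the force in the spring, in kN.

P ≈ 31.1 kN

If the spring were absent the pin would lengthen by αΔT L = 18.3×10⁻⁶ × 80 × 380 = 0.5563 mm.
Let P be the compressive force at the spring. The pin shortens elastically by PL/(AE) and the spring compresses by P/k; together these equal δ_free.
P [ L/(AE) + 1/k ] = δ_free → P [ 380/(525×111×10³) + 1/(88×10³) ] = 0.5563.
P = 0.5563 / 1.788×10⁻⁵ = 31110 N.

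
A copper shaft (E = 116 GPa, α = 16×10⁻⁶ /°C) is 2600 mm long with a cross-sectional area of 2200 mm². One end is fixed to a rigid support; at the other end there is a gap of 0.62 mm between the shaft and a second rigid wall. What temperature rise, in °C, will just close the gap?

ΔT ≈ 14.9 °C

The gap closes when αΔT L = 0.62 mm, since the shaft is still unstressed at that instant.
ΔT = 0.62 / (16×10⁻⁶ × 2600) = 14.9 °C.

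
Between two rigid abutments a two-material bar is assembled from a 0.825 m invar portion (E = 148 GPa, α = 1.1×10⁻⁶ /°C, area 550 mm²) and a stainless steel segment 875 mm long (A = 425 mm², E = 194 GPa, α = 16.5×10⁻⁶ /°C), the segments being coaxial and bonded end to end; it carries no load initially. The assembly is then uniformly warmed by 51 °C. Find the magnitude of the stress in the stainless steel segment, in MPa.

Free thermal expansion of the whole bar: Σ αᵢΔT Lᵢ = 1.1×10⁻⁶×51×825 + 16.5×10⁻⁶×51×875 = 0.7826 mm.
Since the ends are fixed, an axial force P builds up, equal in every segment, with P · Σ Lᵢ/(AᵢEᵢ) = δ_free.
Σ Lᵢ/(AᵢEᵢ) = 825/(550×148×10³) + 875/(425×194×10³) = 2.075×10⁻⁵ mm/N.
P = 0.7826 / 2.075×10⁻⁵ = 37720 N = 37.72 kN, compressive.
σ_{stainless steel} = P / A = 37720 / 425 = 88.75 MPa.

σ ≈ 88.8 MPa (compressive)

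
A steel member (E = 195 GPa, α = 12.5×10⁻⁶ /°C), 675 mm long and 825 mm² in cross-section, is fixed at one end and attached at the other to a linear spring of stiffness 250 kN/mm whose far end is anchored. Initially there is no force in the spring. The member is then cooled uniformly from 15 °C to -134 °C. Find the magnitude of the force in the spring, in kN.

P ≈ 153 kN

The unrestrained thermal change is αΔT L = 12.5×10⁻⁶ × 149 × 675 = 1.257 mm.
With a force P in the spring, the elastic change of the member is PL/(AE) and that of the spring is P/k; compatibility requires their sum to equal δ_free.
So P = δ_free / [L/(AE) + 1/k] = 1.257 / [ 675/(825×195×10³) + 1/(250×10³) ].
P = 1.257 / 8.196×10⁻⁶ = 153400 N.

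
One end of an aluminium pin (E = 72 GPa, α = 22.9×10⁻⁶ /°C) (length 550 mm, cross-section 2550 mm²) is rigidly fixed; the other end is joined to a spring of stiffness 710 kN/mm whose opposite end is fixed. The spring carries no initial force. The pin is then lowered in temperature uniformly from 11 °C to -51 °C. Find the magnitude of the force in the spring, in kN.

The unrestrained thermal change is αΔT L = 22.9×10⁻⁶ × 62 × 550 = 0.7809 mm.
Let P be the tensile force in the spring. The pin extends elastically by PL/(AE) and the spring stretches by P/k; together these equal δ_free.
So P = δ_free / [L/(AE) + 1/k] = 0.7809 / [ 550/(2550×72×10³) + 1/(710×10³) ].
P = 0.7809 / 4.404×10⁻⁶ = 177300 N.

P ≈ 177 kN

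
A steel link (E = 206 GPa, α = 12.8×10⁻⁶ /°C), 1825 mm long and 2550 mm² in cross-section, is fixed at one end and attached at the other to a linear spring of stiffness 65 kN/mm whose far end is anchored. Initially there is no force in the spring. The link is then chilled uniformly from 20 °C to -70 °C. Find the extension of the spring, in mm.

δ ≈ 1.72 mm

The unrestrained thermal change is αΔT L = 12.8×10⁻⁶ × 90 × 1825 = 2.102 mm.
With a force P in the spring, the elastic change of the link is PL/(AE) and that of the spring is P/k; compatibility requires their sum to equal δ_free.
So P = δ_free / [L/(AE) + 1/k] = 2.102 / [ 1825/(2550×206×10³) + 1/(65×10³) ].
P = 2.102 / 1.886×10⁻⁵ = 111500 N.
Spring extension = P/k = 111500/(65×10³) = 1.715 mm.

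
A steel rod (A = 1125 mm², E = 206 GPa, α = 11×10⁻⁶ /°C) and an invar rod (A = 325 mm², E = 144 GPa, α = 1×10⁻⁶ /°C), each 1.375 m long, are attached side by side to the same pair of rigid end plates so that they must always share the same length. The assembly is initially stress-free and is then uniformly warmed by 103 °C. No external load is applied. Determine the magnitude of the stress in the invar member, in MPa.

σ ≈ 123 MPa (tensile)

Both members must finish at the same length. With the larger α, the steel tends to over-expand; the plates restrain it, putting the steel in compression and the invar in tension. With no external load the two internal forces are equal and opposite, magnitude P.
Equating the net (thermal + elastic) strains gives |α₁ − α₂|·ΔT = P·[1/(A₁E₁) + 1/(A₂E₂)].
|α₁ − α₂|·ΔT = 10×10⁻⁶ × 103 = 0.00103.
1/(A₁E₁) + 1/(A₂E₂) = 1/(1125×206×10³) + 1/(325×144×10³) = 2.568×10⁻⁸ N⁻¹.
P = 0.00103 / 2.568×10⁻⁸ = 40110 N = 40.11 kN.
σ_{invar} = P/A₂ = 40110/325 = 123.4 MPa, tensile.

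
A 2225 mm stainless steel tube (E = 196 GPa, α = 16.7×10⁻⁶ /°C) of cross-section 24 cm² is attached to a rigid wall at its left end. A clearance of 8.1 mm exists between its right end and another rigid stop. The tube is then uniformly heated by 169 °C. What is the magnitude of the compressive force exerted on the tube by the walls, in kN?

If the wall were absent the tube would grow by αΔT L = 16.7×10⁻⁶ × 169 × 2225 = 6.28 mm.
Since δ_free = 6.28 mm is less than the 8.1 mm gap, the tube never touches the wall. No axial force develops.

P ≈ 0 kN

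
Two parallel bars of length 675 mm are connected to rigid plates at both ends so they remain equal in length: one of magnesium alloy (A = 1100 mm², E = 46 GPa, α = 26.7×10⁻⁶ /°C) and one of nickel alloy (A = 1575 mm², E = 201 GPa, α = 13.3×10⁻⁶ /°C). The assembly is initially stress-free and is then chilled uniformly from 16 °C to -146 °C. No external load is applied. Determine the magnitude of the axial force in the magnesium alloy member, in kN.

The magnesium alloy has the larger α, so on cooling it would change length more than the nickel alloy if both were free. The rigid plates force a common final length, so the magnesium alloy is put into tension and the nickel alloy into compression, with equal and opposite forces P (no external load).
Compatibility of the two members (thermal + elastic change equal): (α₁ − α₂)ΔT = P·[1/(A₁E₁) + 1/(A₂E₂)].
|α₁ − α₂|·ΔT = 13.4×10⁻⁶ × 162 = 0.002171.
1/(A₁E₁) + 1/(A₂E₂) = 1/(1100×46×10³) + 1/(1575×201×10³) = 2.292×10⁻⁸ N⁻¹.
So P = 0.002171 / 2.292×10⁻⁸ = 94.71 kN.

P ≈ 94.7 kN (tensile in the magnesium alloy)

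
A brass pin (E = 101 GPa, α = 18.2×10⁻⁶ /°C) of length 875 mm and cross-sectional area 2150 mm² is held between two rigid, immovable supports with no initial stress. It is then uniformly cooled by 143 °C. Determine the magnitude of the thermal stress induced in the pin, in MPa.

The supports are rigid, so the total axial strain is zero. The restrained thermal strain is ε = αΔT = 18.2×10⁻⁶ × 143 = 2602.6×10⁻⁶.
The stress required to suppress this strain is σ = Eε = 101×10³ × 2602.6×10⁻⁶ = 262.9 MPa, tensile since the pin is trying to contract.

σ ≈ 263 MPa (tensile)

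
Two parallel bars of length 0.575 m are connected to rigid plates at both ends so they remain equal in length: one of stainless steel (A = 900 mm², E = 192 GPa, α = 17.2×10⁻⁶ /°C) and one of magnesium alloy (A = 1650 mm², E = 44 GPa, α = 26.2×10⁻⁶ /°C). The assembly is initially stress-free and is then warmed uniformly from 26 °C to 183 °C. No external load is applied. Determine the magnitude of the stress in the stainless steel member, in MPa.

Both members must finish at the same length. With the larger α, the magnesium alloy tends to over-expand; the plates restrain it, putting the magnesium alloy in compression and the stainless steel in tension. With no external load the two internal forces are equal and opposite, magnitude P.
Compatibility of the two members (thermal + elastic change equal): (α₁ − α₂)ΔT = P·[1/(A₁E₁) + 1/(A₂E₂)].
|α₁ − α₂|·ΔT = 9×10⁻⁶ × 157 = 0.001413.
1/(A₁E₁) + 1/(A₂E₂) = 1/(900×192×10³) + 1/(1650×44×10³) = 1.956×10⁻⁸ N⁻¹.
So P = 0.001413 / 1.956×10⁻⁸ = 72.24 kN.
σ_{stainless steel} = P/A₁ = 72240/900 = 80.26 MPa, tensile.

σ ≈ 80.3 MPa (tensile)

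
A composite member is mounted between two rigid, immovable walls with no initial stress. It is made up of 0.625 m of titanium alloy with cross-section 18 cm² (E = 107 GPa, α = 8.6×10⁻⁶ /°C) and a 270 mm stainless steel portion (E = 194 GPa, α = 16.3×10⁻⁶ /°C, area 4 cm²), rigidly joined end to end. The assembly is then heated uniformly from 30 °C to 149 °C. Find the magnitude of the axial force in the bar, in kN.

With the walls removed the bar would change length by δ_free = Σ αᵢΔT Lᵢ = 8.6×10⁻⁶×119×625 + 16.3×10⁻⁶×119×270 = 1.163 mm.
The walls prevent any net length change, so an axial force P (same in every segment) develops. Compatibility: P · Σ Lᵢ/(AᵢEᵢ) = δ_free.
The series flexibility is Σ Lᵢ/(AᵢEᵢ) = 625/(1800×107×10³) + 270/(400×194×10³) = 6.724×10⁻⁶ mm/N.
So P = 1.163 / 6.724×10⁻⁶ = 173 kN, compressive.

P ≈ 173 kN (compressive)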